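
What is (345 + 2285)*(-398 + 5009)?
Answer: 12126930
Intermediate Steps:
(345 + 2285)*(-398 + 5009) = 2630*4611 = 12126930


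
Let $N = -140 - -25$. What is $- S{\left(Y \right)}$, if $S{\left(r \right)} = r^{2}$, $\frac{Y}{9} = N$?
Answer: $-1071225$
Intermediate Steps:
$N = -115$ ($N = -140 + 25 = -115$)
$Y = -1035$ ($Y = 9 \left(-115\right) = -1035$)
$- S{\left(Y \right)} = - \left(-1035\right)^{2} = \left(-1\right) 1071225 = -1071225$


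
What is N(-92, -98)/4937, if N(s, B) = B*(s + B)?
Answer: 18620/4937 ≈ 3.7715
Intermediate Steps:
N(s, B) = B*(B + s)
N(-92, -98)/4937 = -98*(-98 - 92)/4937 = -98*(-190)*(1/4937) = 18620*(1/4937) = 18620/4937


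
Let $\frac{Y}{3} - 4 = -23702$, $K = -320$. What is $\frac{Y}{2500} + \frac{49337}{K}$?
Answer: $- \frac{7304629}{40000} \approx -182.62$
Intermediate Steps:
$Y = -71094$ ($Y = 12 + 3 \left(-23702\right) = 12 - 71106 = -71094$)
$\frac{Y}{2500} + \frac{49337}{K} = - \frac{71094}{2500} + \frac{49337}{-320} = \left(-71094\right) \frac{1}{2500} + 49337 \left(- \frac{1}{320}\right) = - \frac{35547}{1250} - \frac{49337}{320} = - \frac{7304629}{40000}$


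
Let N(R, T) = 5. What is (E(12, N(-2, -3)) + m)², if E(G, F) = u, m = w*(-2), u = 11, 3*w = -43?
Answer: 14161/9 ≈ 1573.4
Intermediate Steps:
w = -43/3 (w = (⅓)*(-43) = -43/3 ≈ -14.333)
m = 86/3 (m = -43/3*(-2) = 86/3 ≈ 28.667)
E(G, F) = 11
(E(12, N(-2, -3)) + m)² = (11 + 86/3)² = (119/3)² = 14161/9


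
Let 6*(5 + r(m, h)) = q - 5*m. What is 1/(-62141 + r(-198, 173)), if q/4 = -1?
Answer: -3/185945 ≈ -1.6134e-5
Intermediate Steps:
q = -4 (q = 4*(-1) = -4)
r(m, h) = -17/3 - 5*m/6 (r(m, h) = -5 + (-4 - 5*m)/6 = -5 + (-⅔ - 5*m/6) = -17/3 - 5*m/6)
1/(-62141 + r(-198, 173)) = 1/(-62141 + (-17/3 - ⅚*(-198))) = 1/(-62141 + (-17/3 + 165)) = 1/(-62141 + 478/3) = 1/(-185945/3) = -3/185945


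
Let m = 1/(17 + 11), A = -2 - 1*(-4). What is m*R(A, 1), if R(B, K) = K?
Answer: 1/28 ≈ 0.035714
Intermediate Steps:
A = 2 (A = -2 + 4 = 2)
m = 1/28 ≈ 0.035714
m*R(A, 1) = (1/28)*1 = 1/28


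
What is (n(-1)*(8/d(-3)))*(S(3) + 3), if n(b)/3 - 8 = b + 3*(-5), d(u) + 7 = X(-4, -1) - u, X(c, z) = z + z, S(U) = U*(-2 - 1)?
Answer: -192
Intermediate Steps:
S(U) = -3*U (S(U) = U*(-3) = -3*U)
X(c, z) = 2*z
d(u) = -9 - u (d(u) = -7 + (2*(-1) - u) = -7 + (-2 - u) = -9 - u)
n(b) = -21 + 3*b (n(b) = 24 + 3*(b + 3*(-5)) = 24 + 3*(b - 15) = 24 + 3*(-15 + b) = 24 + (-45 + 3*b) = -21 + 3*b)
(n(-1)*(8/d(-3)))*(S(3) + 3) = ((-21 + 3*(-1))*(8/(-9 - 1*(-3))))*(-3*3 + 3) = ((-21 - 3)*(8/(-9 + 3)))*(-9 + 3) = -192/(-6)*(-6) = -192*(-1)/6*(-6) = -24*(-4/3)*(-6) = 32*(-6) = -192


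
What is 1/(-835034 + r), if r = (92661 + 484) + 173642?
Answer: -1/568247 ≈ -1.7598e-6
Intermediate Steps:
r = 266787 (r = 93145 + 173642 = 266787)
1/(-835034 + r) = 1/(-835034 + 266787) = 1/(-568247) = -1/568247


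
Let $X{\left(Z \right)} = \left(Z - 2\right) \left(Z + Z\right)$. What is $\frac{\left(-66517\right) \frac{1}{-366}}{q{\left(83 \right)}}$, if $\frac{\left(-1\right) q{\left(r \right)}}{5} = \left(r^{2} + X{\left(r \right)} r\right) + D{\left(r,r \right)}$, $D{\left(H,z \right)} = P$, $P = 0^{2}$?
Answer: $- \frac{66517}{2054919810} \approx -3.237 \cdot 10^{-5}$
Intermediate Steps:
$X{\left(Z \right)} = 2 Z \left(-2 + Z\right)$ ($X{\left(Z \right)} = \left(-2 + Z\right) 2 Z = 2 Z \left(-2 + Z\right)$)
$P = 0$
$D{\left(H,z \right)} = 0$
$q{\left(r \right)} = - 5 r^{2} - 10 r^{2} \left(-2 + r\right)$ ($q{\left(r \right)} = - 5 \left(\left(r^{2} + 2 r \left(-2 + r\right) r\right) + 0\right) = - 5 \left(\left(r^{2} + 2 r^{2} \left(-2 + r\right)\right) + 0\right) = - 5 \left(r^{2} + 2 r^{2} \left(-2 + r\right)\right) = - 5 r^{2} - 10 r^{2} \left(-2 + r\right)$)
$\frac{\left(-66517\right) \frac{1}{-366}}{q{\left(83 \right)}} = \frac{\left(-66517\right) \frac{1}{-366}}{83^{2} \left(15 - 830\right)} = \frac{\left(-66517\right) \left(- \frac{1}{366}\right)}{6889 \left(15 - 830\right)} = \frac{66517}{366 \cdot 6889 \left(-815\right)} = \frac{66517}{366 \left(-5614535\right)} = \frac{66517}{366} \left(- \frac{1}{5614535}\right) = - \frac{66517}{2054919810}$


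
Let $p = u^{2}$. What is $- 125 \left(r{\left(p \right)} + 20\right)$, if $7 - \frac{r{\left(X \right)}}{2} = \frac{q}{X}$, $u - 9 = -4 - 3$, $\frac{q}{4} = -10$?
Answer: $-6750$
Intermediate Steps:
$q = -40$ ($q = 4 \left(-10\right) = -40$)
$u = 2$ ($u = 9 - 7 = 2$)
$p = 4$ ($p = 2^{2} = 4$)
$r{\left(X \right)} = 14 + \frac{80}{X}$ ($r{\left(X \right)} = 14 - 2 \left(- \frac{40}{X}\right) = 14 + \frac{80}{X}$)
$- 125 \left(r{\left(p \right)} + 20\right) = - 125 \left(\left(14 + \frac{80}{4}\right) + 20\right) = - 125 \left(\left(14 + 80 \cdot \frac{1}{4}\right) + 20\right) = - 125 \left(\left(14 + 20\right) + 20\right) = - 125 \left(34 + 20\right) = \left(-125\right) 54 = -6750$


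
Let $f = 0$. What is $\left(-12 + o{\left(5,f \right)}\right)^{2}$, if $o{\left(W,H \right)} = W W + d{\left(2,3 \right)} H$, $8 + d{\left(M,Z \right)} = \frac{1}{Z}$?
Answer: $169$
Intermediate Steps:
$d{\left(M,Z \right)} = -8 + \frac{1}{Z}$
$o{\left(W,H \right)} = W^{2} - \frac{23 H}{3}$ ($o{\left(W,H \right)} = W W + \left(-8 + \frac{1}{3}\right) H = W^{2} + \left(-8 + \frac{1}{3}\right) H = W^{2} - \frac{23 H}{3}$)
$\left(-12 + o{\left(5,f \right)}\right)^{2} = \left(-12 + \left(5^{2} - 0\right)\right)^{2} = \left(-12 + \left(25 + 0\right)\right)^{2} = \left(-12 + 25\right)^{2} = 13^{2} = 169$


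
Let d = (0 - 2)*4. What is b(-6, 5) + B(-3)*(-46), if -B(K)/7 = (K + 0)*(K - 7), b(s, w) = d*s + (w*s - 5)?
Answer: 9673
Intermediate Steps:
d = -8 (d = -2*4 = -8)
b(s, w) = -5 - 8*s + s*w (b(s, w) = -8*s + (w*s - 5) = -8*s + (s*w - 5) = -8*s + (-5 + s*w) = -5 - 8*s + s*w)
B(K) = -7*K*(-7 + K) (B(K) = -7*(K + 0)*(K - 7) = -7*K*(-7 + K))
b(-6, 5) + B(-3)*(-46) = (-5 - 8*(-6) - 6*5) + (7*(-3)*(7 - 1*(-3)))*(-46) = (-5 + 48 - 30) + (7*(-3)*(7 + 3))*(-46) = 13 + (7*(-3)*10)*(-46) = 13 - 210*(-46) = 13 + 9660 = 9673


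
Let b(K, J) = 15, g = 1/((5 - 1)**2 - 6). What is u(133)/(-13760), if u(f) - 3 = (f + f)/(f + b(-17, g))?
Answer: -71/203648 ≈ -0.00034864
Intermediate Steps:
g = 1/10 (g = 1/(4**2 - 6) = 1/(16 - 6) = 1/10 ≈ 0.10000)
u(f) = 3 + 2*f/(15 + f) (u(f) = 3 + (f + f)/(f + 15) = 3 + (2*f)/(15 + f) = 3 + 2*f/(15 + f))
u(133)/(-13760) = (5*(9 + 133)/(15 + 133))/(-13760) = (5*142/148)*(-1/13760) = (5*(1/148)*142)*(-1/13760) = (355/74)*(-1/13760) = -71/203648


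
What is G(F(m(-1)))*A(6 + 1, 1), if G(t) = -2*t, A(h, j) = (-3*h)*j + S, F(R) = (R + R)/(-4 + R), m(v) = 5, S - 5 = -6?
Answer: 440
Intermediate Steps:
S = -1 (S = 5 - 6 = -1)
F(R) = 2*R/(-4 + R) (F(R) = (2*R)/(-4 + R) = 2*R/(-4 + R))
A(h, j) = -1 - 3*h*j (A(h, j) = (-3*h)*j - 1 = -3*h*j - 1 = -1 - 3*h*j)
G(F(m(-1)))*A(6 + 1, 1) = (-4*5/(-4 + 5))*(-1 - 3*(6 + 1)*1) = (-4*5/1)*(-1 - 3*7*1) = (-4*5)*(-1 - 21) = -2*10*(-22) = -20*(-22) = 440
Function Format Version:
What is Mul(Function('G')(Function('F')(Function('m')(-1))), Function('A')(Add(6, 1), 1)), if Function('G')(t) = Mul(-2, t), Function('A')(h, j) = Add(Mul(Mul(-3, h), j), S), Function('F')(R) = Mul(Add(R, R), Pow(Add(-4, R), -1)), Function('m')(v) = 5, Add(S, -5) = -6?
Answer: 440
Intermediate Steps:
S = -1 (S = Add(5, -6) = -1)
Function('F')(R) = Mul(2, R, Pow(Add(-4, R), -1)) (Function('F')(R) = Mul(Mul(2, R), Pow(Add(-4, R), -1)) = Mul(2, R, Pow(Add(-4, R), -1)))
Function('A')(h, j) = Add(-1, Mul(-3, h, j)) (Function('A')(h, j) = Add(Mul(Mul(-3, h), j), -1) = Add(Mul(-3, h, j), -1) = Add(-1, Mul(-3, h, j)))
Mul(Function('G')(Function('F')(Function('m')(-1))), Function('A')(Add(6, 1), 1)) = Mul(Mul(-2, Mul(2, 5, Pow(Add(-4, 5), -1))), Add(-1, Mul(-3, Add(6, 1), 1))) = Mul(Mul(-2, Mul(2, 5, Pow(1, -1))), Add(-1, Mul(-3, 7, 1))) = Mul(Mul(-2, Mul(2, 5, 1)), Add(-1, -21)) = Mul(Mul(-2, 10), -22) = Mul(-20, -22) = 440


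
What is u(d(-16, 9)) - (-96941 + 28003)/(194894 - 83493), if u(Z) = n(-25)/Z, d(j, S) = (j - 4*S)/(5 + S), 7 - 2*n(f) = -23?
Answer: -9904717/2896426 ≈ -3.4196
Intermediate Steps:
n(f) = 15 (n(f) = 7/2 - ½*(-23) = 7/2 + 23/2 = 15)
d(j, S) = (j - 4*S)/(5 + S)
u(Z) = 15/Z
u(d(-16, 9)) - (-96941 + 28003)/(194894 - 83493) = 15/(((-16 - 4*9)/(5 + 9))) - (-96941 + 28003)/(194894 - 83493) = 15/(((-16 - 36)/14)) - (-68938)/111401 = 15/(((1/14)*(-52))) - (-68938)/111401 = 15/(-26/7) - 1*(-68938/111401) = 15*(-7/26) + 68938/111401 = -105/26 + 68938/111401 = -9904717/2896426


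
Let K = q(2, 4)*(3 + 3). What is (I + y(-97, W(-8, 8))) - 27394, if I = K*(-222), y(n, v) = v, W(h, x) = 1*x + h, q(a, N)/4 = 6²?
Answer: -219202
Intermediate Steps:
q(a, N) = 144 (q(a, N) = 4*6² = 4*36 = 144)
K = 864 (K = 144*(3 + 3) = 144*6 = 864)
W(h, x) = h + x (W(h, x) = x + h = h + x)
I = -191808 (I = 864*(-222) = -191808)
(I + y(-97, W(-8, 8))) - 27394 = (-191808 + (-8 + 8)) - 27394 = (-191808 + 0) - 27394 = -191808 - 27394 = -219202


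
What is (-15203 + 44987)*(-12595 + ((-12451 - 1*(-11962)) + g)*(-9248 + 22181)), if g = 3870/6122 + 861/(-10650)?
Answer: -1024301893818753852/5433275 ≈ -1.8852e+11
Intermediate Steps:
g = 5990743/10866550 (g = 3870*(1/6122) + 861*(-1/10650) = 1935/3061 - 287/3550 = 5990743/10866550 ≈ 0.55130)
(-15203 + 44987)*(-12595 + ((-12451 - 1*(-11962)) + g)*(-9248 + 22181)) = (-15203 + 44987)*(-12595 + ((-12451 - 1*(-11962)) + 5990743/10866550)*(-9248 + 22181)) = 29784*(-12595 + ((-12451 + 11962) + 5990743/10866550)*12933) = 29784*(-12595 + (-489 + 5990743/10866550)*12933) = 29784*(-12595 - 5307752207/10866550*12933) = 29784*(-12595 - 68645159293131/10866550) = 29784*(-68782023490381/10866550) = -1024301893818753852/5433275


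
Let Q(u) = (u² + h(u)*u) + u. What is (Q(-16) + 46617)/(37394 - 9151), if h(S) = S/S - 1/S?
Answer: 46840/28243 ≈ 1.6585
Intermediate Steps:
h(S) = 1 - 1/S
Q(u) = -1 + u² + 2*u (Q(u) = (u² + ((-1 + u)/u)*u) + u = (u² + (-1 + u)) + u = (-1 + u + u²) + u = -1 + u² + 2*u)
(Q(-16) + 46617)/(37394 - 9151) = ((-1 - 16 - 16*(1 - 16)) + 46617)/(37394 - 9151) = ((-1 - 16 - 16*(-15)) + 46617)/28243 = ((-1 - 16 + 240) + 46617)*(1/28243) = (223 + 46617)*(1/28243) = 46840*(1/28243) = 46840/28243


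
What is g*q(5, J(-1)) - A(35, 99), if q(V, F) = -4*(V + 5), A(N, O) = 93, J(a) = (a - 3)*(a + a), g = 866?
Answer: -34733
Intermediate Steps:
J(a) = 2*a*(-3 + a) (J(a) = (-3 + a)*(2*a) = 2*a*(-3 + a))
q(V, F) = -20 - 4*V (q(V, F) = -4*(5 + V) = -20 - 4*V)
g*q(5, J(-1)) - A(35, 99) = 866*(-20 - 4*5) - 1*93 = 866*(-20 - 20) - 93 = 866*(-40) - 93 = -34640 - 93 = -34733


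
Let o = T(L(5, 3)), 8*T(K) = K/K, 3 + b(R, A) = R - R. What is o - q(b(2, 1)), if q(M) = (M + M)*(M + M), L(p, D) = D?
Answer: -287/8 ≈ -35.875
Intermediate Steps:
b(R, A) = -3 (b(R, A) = -3 + (R - R) = -3 + 0 = -3)
T(K) = ⅛ (T(K) = (K/K)/8 = (⅛)*1 = ⅛)
o = ⅛ ≈ 0.12500
q(M) = 4*M² (q(M) = (2*M)*(2*M) = 4*M²)
o - q(b(2, 1)) = ⅛ - 4*(-3)² = ⅛ - 4*9 = ⅛ - 1*36 = ⅛ - 36 = -287/8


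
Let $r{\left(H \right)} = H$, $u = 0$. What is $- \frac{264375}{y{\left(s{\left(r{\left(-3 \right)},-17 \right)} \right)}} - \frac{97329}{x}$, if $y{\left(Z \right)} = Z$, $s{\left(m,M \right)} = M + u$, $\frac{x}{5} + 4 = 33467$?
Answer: $\frac{44232248532}{2844355} \approx 15551.0$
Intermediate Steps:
$x = 167315$ ($x = -20 + 5 \cdot 33467 = -20 + 167335 = 167315$)
$s{\left(m,M \right)} = M$ ($s{\left(m,M \right)} = M + 0 = M$)
$- \frac{264375}{y{\left(s{\left(r{\left(-3 \right)},-17 \right)} \right)}} - \frac{97329}{x} = - \frac{264375}{-17} - \frac{97329}{167315} = \left(-264375\right) \left(- \frac{1}{17}\right) - \frac{97329}{167315} = \frac{264375}{17} - \frac{97329}{167315} = \frac{44232248532}{2844355}$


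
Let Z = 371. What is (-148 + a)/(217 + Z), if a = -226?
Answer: -187/294 ≈ -0.63605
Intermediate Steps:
(-148 + a)/(217 + Z) = (-148 - 226)/(217 + 371) = -374/588 = -374*1/588 = -187/294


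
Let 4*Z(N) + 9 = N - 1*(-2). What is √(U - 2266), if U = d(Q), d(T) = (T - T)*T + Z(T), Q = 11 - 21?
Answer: 3*I*√1009/2 ≈ 47.647*I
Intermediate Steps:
Q = -10
Z(N) = -7/4 + N/4 (Z(N) = -9/4 + (N - 1*(-2))/4 = -9/4 + (N + 2)/4 = -9/4 + (2 + N)/4 = -9/4 + (½ + N/4) = -7/4 + N/4)
d(T) = -7/4 + T/4 (d(T) = (T - T)*T + (-7/4 + T/4) = 0*T + (-7/4 + T/4) = 0 + (-7/4 + T/4) = -7/4 + T/4)
U = -17/4 (U = -7/4 + (¼)*(-10) = -7/4 - 5/2 = -17/4 ≈ -4.2500)
√(U - 2266) = √(-17/4 - 2266) = √(-9081/4) = 3*I*√1009/2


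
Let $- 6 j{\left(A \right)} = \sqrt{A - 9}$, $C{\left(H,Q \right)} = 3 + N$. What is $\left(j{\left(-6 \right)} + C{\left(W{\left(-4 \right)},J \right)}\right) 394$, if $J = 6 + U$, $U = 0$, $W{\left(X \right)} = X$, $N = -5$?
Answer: $-788 - \frac{197 i \sqrt{15}}{3} \approx -788.0 - 254.33 i$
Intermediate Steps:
$J = 6$ ($J = 6 + 0 = 6$)
$C{\left(H,Q \right)} = -2$ ($C{\left(H,Q \right)} = 3 - 5 = -2$)
$j{\left(A \right)} = - \frac{\sqrt{-9 + A}}{6}$ ($j{\left(A \right)} = - \frac{\sqrt{A - 9}}{6} = - \frac{\sqrt{-9 + A}}{6}$)
$\left(j{\left(-6 \right)} + C{\left(W{\left(-4 \right)},J \right)}\right) 394 = \left(- \frac{\sqrt{-9 - 6}}{6} - 2\right) 394 = \left(- \frac{\sqrt{-15}}{6} - 2\right) 394 = \left(- \frac{i \sqrt{15}}{6} - 2\right) 394 = \left(-2 - \frac{i \sqrt{15}}{6}\right) 394 = -788 - \frac{197 i \sqrt{15}}{3}$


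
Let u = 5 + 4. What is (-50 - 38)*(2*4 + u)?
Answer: -1496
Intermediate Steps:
u = 9
(-50 - 38)*(2*4 + u) = (-50 - 38)*(2*4 + 9) = -88*(8 + 9) = -88*17 = -1496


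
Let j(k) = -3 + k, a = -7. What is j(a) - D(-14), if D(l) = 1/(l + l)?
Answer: -279/28 ≈ -9.9643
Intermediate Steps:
D(l) = 1/(2*l)
j(a) - D(-14) = (-3 - 7) - 1/(2*(-14)) = -10 - (-1)/(2*14) = -10 - 1*(-1/28) = -10 + 1/28 = -279/28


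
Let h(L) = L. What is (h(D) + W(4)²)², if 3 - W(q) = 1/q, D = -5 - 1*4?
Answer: 529/256 ≈ 2.0664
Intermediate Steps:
D = -9 (D = -5 - 4 = -9)
W(q) = 3 - 1/q
(h(D) + W(4)²)² = (-9 + (3 - 1/4)²)² = (-9 + (3 - 1*¼)²)² = (-9 + (3 - ¼)²)² = (-9 + (11/4)²)² = (-9 + 121/16)² = (-23/16)² = 529/256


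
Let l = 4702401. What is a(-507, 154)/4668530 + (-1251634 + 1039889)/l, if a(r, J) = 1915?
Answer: -195906557387/4390660028106 ≈ -0.044619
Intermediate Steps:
a(-507, 154)/4668530 + (-1251634 + 1039889)/l = 1915/4668530 + (-1251634 + 1039889)/4702401 = 1915*(1/4668530) - 211745*1/4702401 = 383/933706 - 211745/4702401 = -195906557387/4390660028106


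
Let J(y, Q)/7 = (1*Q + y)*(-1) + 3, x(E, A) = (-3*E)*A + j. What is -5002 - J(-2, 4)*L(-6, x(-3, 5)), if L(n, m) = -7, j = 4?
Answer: -4953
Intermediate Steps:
x(E, A) = 4 - 3*A*E (x(E, A) = (-3*E)*A + 4 = -3*A*E + 4 = 4 - 3*A*E)
J(y, Q) = 21 - 7*Q - 7*y (J(y, Q) = 7*((1*Q + y)*(-1) + 3) = 7*((Q + y)*(-1) + 3) = 7*((-Q - y) + 3) = 7*(3 - Q - y) = 21 - 7*Q - 7*y)
-5002 - J(-2, 4)*L(-6, x(-3, 5)) = -5002 - (21 - 7*4 - 7*(-2))*(-7) = -5002 - (21 - 28 + 14)*(-7) = -5002 - 7*(-7) = -5002 - 1*(-49) = -5002 + 49 = -4953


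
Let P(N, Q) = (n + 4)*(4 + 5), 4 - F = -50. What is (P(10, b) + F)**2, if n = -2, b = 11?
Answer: 5184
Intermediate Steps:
F = 54 (F = 4 - 1*(-50) = 4 + 50 = 54)
P(N, Q) = 18 (P(N, Q) = (-2 + 4)*(4 + 5) = 2*9 = 18)
(P(10, b) + F)**2 = (18 + 54)**2 = 72**2 = 5184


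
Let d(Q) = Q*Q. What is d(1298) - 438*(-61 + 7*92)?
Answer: 1429450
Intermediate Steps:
d(Q) = Q²
d(1298) - 438*(-61 + 7*92) = 1298² - 438*(-61 + 7*92) = 1684804 - 438*(-61 + 644) = 1684804 - 438*583 = 1684804 - 255354 = 1429450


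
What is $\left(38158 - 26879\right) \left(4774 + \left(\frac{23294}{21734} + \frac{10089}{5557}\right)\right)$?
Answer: $\frac{3253611226800592}{60387919} \approx 5.3879 \cdot 10^{7}$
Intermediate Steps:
$\left(38158 - 26879\right) \left(4774 + \left(\frac{23294}{21734} + \frac{10089}{5557}\right)\right) = 11279 \left(4774 + \left(23294 \cdot \frac{1}{21734} + 10089 \cdot \frac{1}{5557}\right)\right) = 11279 \left(4774 + \left(\frac{11647}{10867} + \frac{10089}{5557}\right)\right) = 11279 \left(4774 + \frac{174359542}{60387919}\right) = 11279 \cdot \frac{288466284848}{60387919} = \frac{3253611226800592}{60387919}$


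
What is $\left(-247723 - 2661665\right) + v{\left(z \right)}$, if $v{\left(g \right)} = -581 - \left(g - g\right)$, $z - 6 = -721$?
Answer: $-2909969$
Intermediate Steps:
$z = -715$ ($z = 6 - 721 = -715$)
$v{\left(g \right)} = -581$ ($v{\left(g \right)} = -581 - 0 = -581 + 0 = -581$)
$\left(-247723 - 2661665\right) + v{\left(z \right)} = \left(-247723 - 2661665\right) - 581 = -2909388 - 581 = -2909969$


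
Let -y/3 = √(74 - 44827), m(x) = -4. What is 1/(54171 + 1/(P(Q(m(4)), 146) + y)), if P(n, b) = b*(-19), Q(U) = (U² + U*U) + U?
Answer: 438668792089/23763126985982866 - 3*I*√44753/23763126985982866 ≈ 1.846e-5 - 2.6707e-14*I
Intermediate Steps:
Q(U) = U + 2*U² (Q(U) = (U² + U²) + U = 2*U² + U = U + 2*U²)
P(n, b) = -19*b
y = -3*I*√44753 (y = -3*√(74 - 44827) = -3*I*√44753 ≈ -634.65*I)
1/(54171 + 1/(P(Q(m(4)), 146) + y)) = 1/(54171 + 1/(-19*146 - 3*I*√44753)) = 1/(54171 + 1/(-2774 - 3*I*√44753))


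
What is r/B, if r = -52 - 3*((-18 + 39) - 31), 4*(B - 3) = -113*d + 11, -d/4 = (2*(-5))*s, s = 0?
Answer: -88/23 ≈ -3.8261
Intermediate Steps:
d = 0 (d = -4*2*(-5)*0 = -(-40)*0 = -4*0 = 0)
B = 23/4 (B = 3 + (-113*0 + 11)/4 = 3 + (0 + 11)/4 = 3 + (1/4)*11 = 3 + 11/4 = 23/4 ≈ 5.7500)
r = -22 (r = -52 - 3*(21 - 31) = -52 - 3*(-10) = -52 + 30 = -22)
r/B = -22/23/4 = -22*4/23 = -88/23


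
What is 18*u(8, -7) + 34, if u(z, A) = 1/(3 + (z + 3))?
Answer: 247/7 ≈ 35.286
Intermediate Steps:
u(z, A) = 1/(6 + z) (u(z, A) = 1/(3 + (3 + z)) = 1/(6 + z))
18*u(8, -7) + 34 = 18/(6 + 8) + 34 = 18/14 + 34 = 18*(1/14) + 34 = 9/7 + 34 = 247/7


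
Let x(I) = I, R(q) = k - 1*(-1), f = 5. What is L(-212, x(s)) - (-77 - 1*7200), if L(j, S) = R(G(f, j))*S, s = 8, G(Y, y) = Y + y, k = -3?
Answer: 7261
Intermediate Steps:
R(q) = -2 (R(q) = -3 - 1*(-1) = -3 + 1 = -2)
L(j, S) = -2*S
L(-212, x(s)) - (-77 - 1*7200) = -2*8 - (-77 - 1*7200) = -16 - (-77 - 7200) = -16 - 1*(-7277) = -16 + 7277 = 7261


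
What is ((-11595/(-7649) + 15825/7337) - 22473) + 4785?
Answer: -992457053604/56120713 ≈ -17684.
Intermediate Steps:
((-11595/(-7649) + 15825/7337) - 22473) + 4785 = ((-11595*(-1/7649) + 15825*(1/7337)) - 22473) + 4785 = ((11595/7649 + 15825/7337) - 22473) + 4785 = (206117940/56120713 - 22473) + 4785 = -1260994665309/56120713 + 4785 = -992457053604/56120713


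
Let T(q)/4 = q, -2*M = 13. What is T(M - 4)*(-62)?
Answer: 2604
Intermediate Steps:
M = -13/2 (M = -½*13 = -13/2 ≈ -6.5000)
T(q) = 4*q
T(M - 4)*(-62) = (4*(-13/2 - 4))*(-62) = (4*(-21/2))*(-62) = -42*(-62) = 2604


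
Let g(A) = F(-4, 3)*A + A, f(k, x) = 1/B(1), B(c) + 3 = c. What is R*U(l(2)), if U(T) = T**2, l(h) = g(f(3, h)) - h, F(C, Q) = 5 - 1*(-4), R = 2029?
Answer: 99421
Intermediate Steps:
B(c) = -3 + c
f(k, x) = -1/2 (f(k, x) = 1/(-3 + 1) = 1/(-2) = -1/2)
F(C, Q) = 9 (F(C, Q) = 5 + 4 = 9)
g(A) = 10*A (g(A) = 9*A + A = 10*A)
l(h) = -5 - h (l(h) = 10*(-1/2) - h = -5 - h)
R*U(l(2)) = 2029*(-5 - 1*2)**2 = 2029*(-5 - 2)**2 = 2029*(-7)**2 = 2029*49 = 99421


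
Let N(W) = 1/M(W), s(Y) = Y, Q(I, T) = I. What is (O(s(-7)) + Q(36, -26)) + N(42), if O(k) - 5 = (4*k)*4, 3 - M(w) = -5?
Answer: -567/8 ≈ -70.875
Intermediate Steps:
M(w) = 8 (M(w) = 3 - 1*(-5) = 3 + 5 = 8)
O(k) = 5 + 16*k (O(k) = 5 + (4*k)*4 = 5 + 16*k)
N(W) = ⅛ (N(W) = 1/8 = ⅛)
(O(s(-7)) + Q(36, -26)) + N(42) = ((5 + 16*(-7)) + 36) + ⅛ = ((5 - 112) + 36) + ⅛ = (-107 + 36) + ⅛ = -71 + ⅛ = -567/8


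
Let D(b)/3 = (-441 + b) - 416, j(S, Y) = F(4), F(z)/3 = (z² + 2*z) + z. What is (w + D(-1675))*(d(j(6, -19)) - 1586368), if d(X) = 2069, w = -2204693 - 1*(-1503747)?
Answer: 1122542382058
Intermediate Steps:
F(z) = 3*z² + 9*z (F(z) = 3*((z² + 2*z) + z) = 3*(z² + 3*z) = 3*z² + 9*z)
j(S, Y) = 84 (j(S, Y) = 3*4*(3 + 4) = 3*4*7 = 84)
w = -700946 (w = -2204693 + 1503747 = -700946)
D(b) = -2571 + 3*b (D(b) = 3*((-441 + b) - 416) = 3*(-857 + b) = -2571 + 3*b)
(w + D(-1675))*(d(j(6, -19)) - 1586368) = (-700946 + (-2571 + 3*(-1675)))*(2069 - 1586368) = (-700946 + (-2571 - 5025))*(-1584299) = (-700946 - 7596)*(-1584299) = -708542*(-1584299) = 1122542382058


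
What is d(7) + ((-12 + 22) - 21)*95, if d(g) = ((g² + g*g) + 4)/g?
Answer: -7213/7 ≈ -1030.4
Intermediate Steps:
d(g) = (4 + 2*g²)/g (d(g) = ((g² + g²) + 4)/g = (2*g² + 4)/g = (4 + 2*g²)/g)
d(7) + ((-12 + 22) - 21)*95 = (2*7 + 4/7) + ((-12 + 22) - 21)*95 = (14 + 4*(⅐)) + (10 - 21)*95 = (14 + 4/7) - 11*95 = 102/7 - 1045 = -7213/7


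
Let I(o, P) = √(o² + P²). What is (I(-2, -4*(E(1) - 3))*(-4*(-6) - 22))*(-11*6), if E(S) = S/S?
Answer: -264*√17 ≈ -1088.5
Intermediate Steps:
E(S) = 1
I(o, P) = √(P² + o²)
(I(-2, -4*(E(1) - 3))*(-4*(-6) - 22))*(-11*6) = (√((-4*(1 - 3))² + (-2)²)*(-4*(-6) - 22))*(-11*6) = (√((-4*(-2))² + 4)*(24 - 22))*(-66) = (√(8² + 4)*2)*(-66) = (√(64 + 4)*2)*(-66) = (√68*2)*(-66) = ((2*√17)*2)*(-66) = (4*√17)*(-66) = -264*√17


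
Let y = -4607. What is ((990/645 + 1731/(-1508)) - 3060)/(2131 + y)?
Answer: 198397545/160553744 ≈ 1.2357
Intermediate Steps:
((990/645 + 1731/(-1508)) - 3060)/(2131 + y) = ((990/645 + 1731/(-1508)) - 3060)/(2131 - 4607) = ((990*(1/645) + 1731*(-1/1508)) - 3060)/(-2476) = ((66/43 - 1731/1508) - 3060)*(-1/2476) = (25095/64844 - 3060)*(-1/2476) = -198397545/64844*(-1/2476) = 198397545/160553744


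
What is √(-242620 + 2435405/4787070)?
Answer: I*√222395110743448986/957414 ≈ 492.56*I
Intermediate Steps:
√(-242620 + 2435405/4787070) = √(-242620 + 2435405*(1/4787070)) = √(-242620 + 487081/957414) = √(-232287297599/957414) = I*√222395110743448986/957414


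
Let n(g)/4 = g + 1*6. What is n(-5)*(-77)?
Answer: -308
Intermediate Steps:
n(g) = 24 + 4*g (n(g) = 4*(g + 1*6) = 4*(g + 6) = 4*(6 + g) = 24 + 4*g)
n(-5)*(-77) = (24 + 4*(-5))*(-77) = (24 - 20)*(-77) = 4*(-77) = -308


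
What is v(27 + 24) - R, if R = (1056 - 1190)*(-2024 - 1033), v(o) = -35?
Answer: -409673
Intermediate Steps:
R = 409638 (R = -134*(-3057) = 409638)
v(27 + 24) - R = -35 - 1*409638 = -35 - 409638 = -409673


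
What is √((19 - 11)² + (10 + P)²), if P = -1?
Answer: √145 ≈ 12.042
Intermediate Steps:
√((19 - 11)² + (10 + P)²) = √((19 - 11)² + (10 - 1)²) = √(8² + 9²) = √(64 + 81) = √145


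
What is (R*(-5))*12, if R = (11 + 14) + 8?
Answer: -1980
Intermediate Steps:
R = 33 (R = 25 + 8 = 33)
(R*(-5))*12 = (33*(-5))*12 = -165*12 = -1980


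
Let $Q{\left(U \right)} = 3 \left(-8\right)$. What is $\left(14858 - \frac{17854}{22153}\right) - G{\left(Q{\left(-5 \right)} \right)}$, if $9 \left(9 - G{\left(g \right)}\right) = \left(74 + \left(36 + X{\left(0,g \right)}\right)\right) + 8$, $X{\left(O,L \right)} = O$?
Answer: $\frac{2963002441}{199377} \approx 14861.0$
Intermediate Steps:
$Q{\left(U \right)} = -24$
$G{\left(g \right)} = - \frac{37}{9}$ ($G{\left(g \right)} = 9 - \frac{\left(74 + \left(36 + 0\right)\right) + 8}{9} = 9 - \frac{\left(74 + 36\right) + 8}{9} = 9 - \frac{110 + 8}{9} = 9 - \frac{118}{9} = - \frac{37}{9}$)
$\left(14858 - \frac{17854}{22153}\right) - G{\left(Q{\left(-5 \right)} \right)} = \left(14858 - \frac{17854}{22153}\right) - - \frac{37}{9} = \left(14858 - \frac{17854}{22153}\right) + \frac{37}{9} = \frac{329131420}{22153} + \frac{37}{9} = \frac{2963002441}{199377}$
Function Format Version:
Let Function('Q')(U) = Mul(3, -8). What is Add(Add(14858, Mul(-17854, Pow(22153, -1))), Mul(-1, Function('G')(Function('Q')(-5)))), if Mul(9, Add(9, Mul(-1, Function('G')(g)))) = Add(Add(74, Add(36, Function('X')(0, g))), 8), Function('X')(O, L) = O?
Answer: Rational(2963002441, 199377) ≈ 14861.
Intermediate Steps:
Function('Q')(U) = -24
Function('G')(g) = Rational(-37, 9) (Function('G')(g) = Add(9, Mul(Rational(-1, 9), Add(Add(74, Add(36, 0)), 8))) = Add(9, Mul(Rational(-1, 9), Add(Add(74, 36), 8))) = Add(9, Mul(Rational(-1, 9), Add(110, 8))) = Add(9, Mul(Rational(-1, 9), 118)) = Add(9, Rational(-118, 9)) = Rational(-37, 9))
Add(Add(14858, Mul(-17854, Pow(22153, -1))), Mul(-1, Function('G')(Function('Q')(-5)))) = Add(Add(14858, Mul(-17854, Pow(22153, -1))), Mul(-1, Rational(-37, 9))) = Add(Add(14858, Mul(-17854, Rational(1, 22153))), Rational(37, 9)) = Add(Add(14858, Rational(-17854, 22153)), Rational(37, 9)) = Add(Rational(329131420, 22153), Rational(37, 9)) = Rational(2963002441, 199377)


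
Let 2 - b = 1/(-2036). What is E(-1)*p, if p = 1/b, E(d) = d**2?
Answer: 2036/4073 ≈ 0.49988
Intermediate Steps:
b = 4073/2036 (b = 2 - 1/(-2036) = 2 - 1*(-1/2036) = 2 + 1/2036 = 4073/2036 ≈ 2.0005)
p = 2036/4073 (p = 1/(4073/2036) = 2036/4073 ≈ 0.49988)
E(-1)*p = (-1)**2*(2036/4073) = 1*(2036/4073) = 2036/4073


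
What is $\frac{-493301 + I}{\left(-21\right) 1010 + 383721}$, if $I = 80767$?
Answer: $- \frac{412534}{362511} \approx -1.138$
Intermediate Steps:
$\frac{-493301 + I}{\left(-21\right) 1010 + 383721} = \frac{-493301 + 80767}{\left(-21\right) 1010 + 383721} = - \frac{412534}{-21210 + 383721} = - \frac{412534}{362511}$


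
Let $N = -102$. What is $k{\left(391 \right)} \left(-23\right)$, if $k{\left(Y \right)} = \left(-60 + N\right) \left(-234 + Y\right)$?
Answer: $584982$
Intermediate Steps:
$k{\left(Y \right)} = 37908 - 162 Y$ ($k{\left(Y \right)} = \left(-60 - 102\right) \left(-234 + Y\right) = - 162 \left(-234 + Y\right) = 37908 - 162 Y$)
$k{\left(391 \right)} \left(-23\right) = \left(37908 - 63342\right) \left(-23\right) = \left(-25434\right) \left(-23\right) = 584982$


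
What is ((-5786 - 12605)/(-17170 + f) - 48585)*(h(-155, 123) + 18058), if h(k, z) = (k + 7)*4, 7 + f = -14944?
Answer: -9085699053868/10707 ≈ -8.4858e+8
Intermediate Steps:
f = -14951 (f = -7 - 14944 = -14951)
h(k, z) = 28 + 4*k (h(k, z) = (7 + k)*4 = 28 + 4*k)
((-5786 - 12605)/(-17170 + f) - 48585)*(h(-155, 123) + 18058) = ((-5786 - 12605)/(-17170 - 14951) - 48585)*((28 + 4*(-155)) + 18058) = (-18391/(-32121) - 48585)*((28 - 620) + 18058) = (-18391*(-1/32121) - 48585)*(-592 + 18058) = (18391/32121 - 48585)*17466 = -1560580394/32121*17466 = -9085699053868/10707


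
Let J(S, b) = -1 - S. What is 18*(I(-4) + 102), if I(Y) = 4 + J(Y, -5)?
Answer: 1962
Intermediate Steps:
I(Y) = 3 - Y (I(Y) = 4 + (-1 - Y) = 3 - Y)
18*(I(-4) + 102) = 18*((3 - 1*(-4)) + 102) = 18*((3 + 4) + 102) = 18*(7 + 102) = 18*109 = 1962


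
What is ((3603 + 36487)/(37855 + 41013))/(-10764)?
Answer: -20045/424467576 ≈ -4.7224e-5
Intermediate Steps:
((3603 + 36487)/(37855 + 41013))/(-10764) = (40090/78868)*(-1/10764) = (40090*(1/78868))*(-1/10764) = (20045/39434)*(-1/10764) = -20045/424467576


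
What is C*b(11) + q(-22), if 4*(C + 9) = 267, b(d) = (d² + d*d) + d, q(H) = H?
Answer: 58355/4 ≈ 14589.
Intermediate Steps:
b(d) = d + 2*d² (b(d) = (d² + d²) + d = 2*d² + d = d + 2*d²)
C = 231/4 (C = -9 + (¼)*267 = -9 + 267/4 = 231/4 ≈ 57.750)
C*b(11) + q(-22) = 231*(11*(1 + 2*11))/4 - 22 = 231*(11*(1 + 22))/4 - 22 = 231*(11*23)/4 - 22 = (231/4)*253 - 22 = 58443/4 - 22 = 58355/4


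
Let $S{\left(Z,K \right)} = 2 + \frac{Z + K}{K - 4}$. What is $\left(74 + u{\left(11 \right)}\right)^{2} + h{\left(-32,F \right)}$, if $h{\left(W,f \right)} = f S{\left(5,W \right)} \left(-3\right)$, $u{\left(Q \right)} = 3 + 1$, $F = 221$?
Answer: $\frac{17043}{4} \approx 4260.8$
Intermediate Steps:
$u{\left(Q \right)} = 4$
$S{\left(Z,K \right)} = 2 + \frac{K + Z}{-4 + K}$
$h{\left(W,f \right)} = - \frac{3 f \left(-3 + 3 W\right)}{-4 + W}$ ($h{\left(W,f \right)} = f \frac{-8 + 5 + 3 W}{-4 + W} \left(-3\right) = f \frac{-3 + 3 W}{-4 + W} \left(-3\right) = \frac{f \left(-3 + 3 W\right)}{-4 + W} \left(-3\right) = - \frac{3 f \left(-3 + 3 W\right)}{-4 + W}$)
$\left(74 + u{\left(11 \right)}\right)^{2} + h{\left(-32,F \right)} = \left(74 + 4\right)^{2} + 9 \cdot 221 \frac{1}{-4 - 32} \left(1 - -32\right) = 78^{2} + 9 \cdot 221 \frac{1}{-36} \left(1 + 32\right) = 6084 + 9 \cdot 221 \left(- \frac{1}{36}\right) 33 = 6084 - \frac{7293}{4} = \frac{17043}{4}$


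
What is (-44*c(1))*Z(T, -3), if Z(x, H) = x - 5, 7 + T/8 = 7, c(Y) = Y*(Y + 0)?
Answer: 220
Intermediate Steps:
c(Y) = Y² (c(Y) = Y*Y = Y²)
T = 0 (T = -56 + 8*7 = -56 + 56 = 0)
Z(x, H) = -5 + x
(-44*c(1))*Z(T, -3) = (-44*1²)*(-5 + 0) = -44*1*(-5) = -44*(-5) = 220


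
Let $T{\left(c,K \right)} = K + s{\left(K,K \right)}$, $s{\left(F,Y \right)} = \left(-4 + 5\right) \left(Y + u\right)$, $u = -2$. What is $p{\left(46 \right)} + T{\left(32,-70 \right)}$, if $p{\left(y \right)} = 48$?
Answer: $-94$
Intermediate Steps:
$s{\left(F,Y \right)} = -2 + Y$ ($s{\left(F,Y \right)} = \left(-4 + 5\right) \left(Y - 2\right) = 1 \left(-2 + Y\right) = -2 + Y$)
$T{\left(c,K \right)} = -2 + 2 K$ ($T{\left(c,K \right)} = K + \left(-2 + K\right) = -2 + 2 K$)
$p{\left(46 \right)} + T{\left(32,-70 \right)} = 48 + \left(-2 + 2 \left(-70\right)\right) = 48 - 142 = -94$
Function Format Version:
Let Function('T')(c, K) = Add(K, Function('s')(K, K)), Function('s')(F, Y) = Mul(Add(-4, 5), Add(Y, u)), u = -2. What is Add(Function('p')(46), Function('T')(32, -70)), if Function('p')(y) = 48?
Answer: -94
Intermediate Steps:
Function('s')(F, Y) = Add(-2, Y) (Function('s')(F, Y) = Mul(Add(-4, 5), Add(Y, -2)) = Mul(1, Add(-2, Y)) = Add(-2, Y))
Function('T')(c, K) = Add(-2, Mul(2, K)) (Function('T')(c, K) = Add(K, Add(-2, K)) = Add(-2, Mul(2, K)))
Add(Function('p')(46), Function('T')(32, -70)) = Add(48, Add(-2, Mul(2, -70))) = Add(48, Add(-2, -140)) = Add(48, -142) = -94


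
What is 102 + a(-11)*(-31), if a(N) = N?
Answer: 443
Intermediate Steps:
102 + a(-11)*(-31) = 102 - 11*(-31) = 102 + 341 = 443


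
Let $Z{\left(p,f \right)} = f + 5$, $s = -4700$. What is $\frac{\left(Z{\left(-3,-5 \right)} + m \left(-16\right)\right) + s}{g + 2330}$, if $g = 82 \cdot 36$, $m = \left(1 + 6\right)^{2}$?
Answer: $- \frac{2742}{2641} \approx -1.0382$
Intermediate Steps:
$Z{\left(p,f \right)} = 5 + f$
$m = 49$ ($m = 7^{2} = 49$)
$g = 2952$
$\frac{\left(Z{\left(-3,-5 \right)} + m \left(-16\right)\right) + s}{g + 2330} = \frac{\left(\left(5 - 5\right) + 49 \left(-16\right)\right) - 4700}{2952 + 2330} = \frac{\left(0 - 784\right) - 4700}{5282} = \left(-784 - 4700\right) \frac{1}{5282} = \left(-5484\right) \frac{1}{5282} = - \frac{2742}{2641}$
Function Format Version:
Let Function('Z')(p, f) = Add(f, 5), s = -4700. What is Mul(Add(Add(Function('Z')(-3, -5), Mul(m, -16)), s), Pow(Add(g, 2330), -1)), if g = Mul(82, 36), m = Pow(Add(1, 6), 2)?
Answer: Rational(-2742, 2641) ≈ -1.0382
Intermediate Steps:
Function('Z')(p, f) = Add(5, f)
m = 49 (m = Pow(7, 2) = 49)
g = 2952
Mul(Add(Add(Function('Z')(-3, -5), Mul(m, -16)), s), Pow(Add(g, 2330), -1)) = Mul(Add(Add(Add(5, -5), Mul(49, -16)), -4700), Pow(Add(2952, 2330), -1)) = Mul(Add(Add(0, -784), -4700), Pow(5282, -1)) = Mul(Add(-784, -4700), Rational(1, 5282)) = Mul(-5484, Rational(1, 5282)) = Rational(-2742, 2641)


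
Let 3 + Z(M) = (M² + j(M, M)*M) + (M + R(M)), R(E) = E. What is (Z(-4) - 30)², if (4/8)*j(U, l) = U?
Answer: 49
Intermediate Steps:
j(U, l) = 2*U
Z(M) = -3 + 2*M + 3*M² (Z(M) = -3 + ((M² + (2*M)*M) + (M + M)) = -3 + ((M² + 2*M²) + 2*M) = -3 + (3*M² + 2*M) = -3 + (2*M + 3*M²) = -3 + 2*M + 3*M²)
(Z(-4) - 30)² = ((-3 + 2*(-4) + 3*(-4)²) - 30)² = ((-3 - 8 + 3*16) - 30)² = ((-3 - 8 + 48) - 30)² = (37 - 30)² = 7² = 49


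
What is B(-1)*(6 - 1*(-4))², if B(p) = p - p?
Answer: 0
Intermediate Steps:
B(p) = 0
B(-1)*(6 - 1*(-4))² = 0*(6 - 1*(-4))² = 0*(6 + 4)² = 0*10² = 0*100 = 0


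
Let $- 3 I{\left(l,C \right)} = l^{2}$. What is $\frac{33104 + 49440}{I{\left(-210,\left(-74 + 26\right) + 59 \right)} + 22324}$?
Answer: $\frac{10318}{953} \approx 10.827$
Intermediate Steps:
$I{\left(l,C \right)} = - \frac{l^{2}}{3}$
$\frac{33104 + 49440}{I{\left(-210,\left(-74 + 26\right) + 59 \right)} + 22324} = \frac{33104 + 49440}{- \frac{\left(-210\right)^{2}}{3} + 22324} = \frac{82544}{\left(- \frac{1}{3}\right) 44100 + 22324} = \frac{82544}{-14700 + 22324} = \frac{82544}{7624} = 82544 \cdot \frac{1}{7624} = \frac{10318}{953}$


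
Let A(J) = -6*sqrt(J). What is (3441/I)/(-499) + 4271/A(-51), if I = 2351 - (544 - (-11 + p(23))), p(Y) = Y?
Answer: -3441/907681 + 4271*I*sqrt(51)/306 ≈ -0.003791 + 99.677*I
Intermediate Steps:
I = 1819 (I = 2351 - (544 - (-11 + 23)) = 2351 - (544 - 1*12) = 2351 - (544 - 12) = 2351 - 1*532 = 2351 - 532 = 1819)
(3441/I)/(-499) + 4271/A(-51) = (3441/1819)/(-499) + 4271/((-6*I*sqrt(51))) = (3441*(1/1819))*(-1/499) + 4271/((-6*I*sqrt(51))) = (3441/1819)*(-1/499) + 4271/((-6*I*sqrt(51))) = -3441/907681 + 4271*(I*sqrt(51)/306) = -3441/907681 + 4271*I*sqrt(51)/306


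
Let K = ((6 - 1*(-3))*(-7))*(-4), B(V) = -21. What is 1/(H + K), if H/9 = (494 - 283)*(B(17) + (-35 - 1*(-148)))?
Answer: 1/174960 ≈ 5.7156e-6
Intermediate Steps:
K = 252 (K = ((6 + 3)*(-7))*(-4) = (9*(-7))*(-4) = -63*(-4) = 252)
H = 174708 (H = 9*((494 - 283)*(-21 + (-35 - 1*(-148)))) = 9*(211*(-21 + (-35 + 148))) = 9*(211*(-21 + 113)) = 9*(211*92) = 9*19412 = 174708)
1/(H + K) = 1/(174708 + 252) = 1/174960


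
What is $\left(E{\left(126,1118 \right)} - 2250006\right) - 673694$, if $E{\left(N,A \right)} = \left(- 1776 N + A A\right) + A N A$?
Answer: $155592872$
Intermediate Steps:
$E{\left(N,A \right)} = A^{2} - 1776 N + N A^{2}$ ($E{\left(N,A \right)} = \left(- 1776 N + A^{2}\right) + N A^{2} = \left(A^{2} - 1776 N\right) + N A^{2} = A^{2} - 1776 N + N A^{2}$)
$\left(E{\left(126,1118 \right)} - 2250006\right) - 673694 = \left(\left(1118^{2} - 223776 + 126 \cdot 1118^{2}\right) - 2250006\right) - 673694 = \left(\left(1249924 - 223776 + 126 \cdot 1249924\right) - 2250006\right) - 673694 = \left(\left(1249924 - 223776 + 157490424\right) - 2250006\right) - 673694 = \left(158516572 - 2250006\right) - 673694 = 156266566 - 673694 = 155592872$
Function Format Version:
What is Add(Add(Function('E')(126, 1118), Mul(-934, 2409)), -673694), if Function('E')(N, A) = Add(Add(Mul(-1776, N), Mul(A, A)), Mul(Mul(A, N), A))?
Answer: 155592872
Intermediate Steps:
Function('E')(N, A) = Add(Pow(A, 2), Mul(-1776, N), Mul(N, Pow(A, 2))) (Function('E')(N, A) = Add(Add(Mul(-1776, N), Pow(A, 2)), Mul(N, Pow(A, 2))) = Add(Add(Pow(A, 2), Mul(-1776, N)), Mul(N, Pow(A, 2))) = Add(Pow(A, 2), Mul(-1776, N), Mul(N, Pow(A, 2))))
Add(Add(Function('E')(126, 1118), Mul(-934, 2409)), -673694) = Add(Add(Add(Pow(1118, 2), Mul(-1776, 126), Mul(126, Pow(1118, 2))), Mul(-934, 2409)), -673694) = Add(Add(Add(1249924, -223776, Mul(126, 1249924)), -2250006), -673694) = Add(Add(Add(1249924, -223776, 157490424), -2250006), -673694) = Add(Add(158516572, -2250006), -673694) = Add(156266566, -673694) = 155592872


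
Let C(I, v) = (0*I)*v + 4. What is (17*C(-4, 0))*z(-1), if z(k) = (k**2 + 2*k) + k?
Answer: -136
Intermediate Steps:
C(I, v) = 4 (C(I, v) = 0*v + 4 = 0 + 4 = 4)
z(k) = k**2 + 3*k
(17*C(-4, 0))*z(-1) = (17*4)*(-(3 - 1)) = 68*(-1*2) = 68*(-2) = -136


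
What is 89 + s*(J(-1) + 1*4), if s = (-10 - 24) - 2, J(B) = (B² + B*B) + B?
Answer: -91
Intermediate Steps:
J(B) = B + 2*B² (J(B) = (B² + B²) + B = 2*B² + B = B + 2*B²)
s = -36 (s = -34 - 2 = -36)
89 + s*(J(-1) + 1*4) = 89 - 36*(-(1 + 2*(-1)) + 1*4) = 89 - 36*(-(1 - 2) + 4) = 89 - 36*(-1*(-1) + 4) = 89 - 36*(1 + 4) = 89 - 36*5 = 89 - 180 = -91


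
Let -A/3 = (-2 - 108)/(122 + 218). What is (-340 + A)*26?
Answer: -149851/17 ≈ -8814.8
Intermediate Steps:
A = 33/34 (A = -3*(-2 - 108)/(122 + 218) = -(-330)/340 = -3*(-11/34) = 33/34 ≈ 0.97059)
(-340 + A)*26 = (-340 + 33/34)*26 = -11527/34*26 = -149851/17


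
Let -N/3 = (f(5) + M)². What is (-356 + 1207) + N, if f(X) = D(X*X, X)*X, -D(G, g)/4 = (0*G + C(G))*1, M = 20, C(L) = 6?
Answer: -29149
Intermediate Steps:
D(G, g) = -24 (D(G, g) = -4*(0*G + 6) = -4*(0 + 6) = -24)
f(X) = -24*X
N = -30000 (N = -3*(-24*5 + 20)² = -3*(-120 + 20)² = -3*(-100)² = -3*10000 = -30000)
(-356 + 1207) + N = (-356 + 1207) - 30000 = 851 - 30000 = -29149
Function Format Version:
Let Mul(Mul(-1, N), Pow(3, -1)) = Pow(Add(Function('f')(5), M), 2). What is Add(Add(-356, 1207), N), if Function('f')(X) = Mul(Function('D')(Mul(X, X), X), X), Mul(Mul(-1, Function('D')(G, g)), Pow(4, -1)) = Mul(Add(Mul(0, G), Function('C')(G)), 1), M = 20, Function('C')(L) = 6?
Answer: -29149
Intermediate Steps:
Function('D')(G, g) = -24 (Function('D')(G, g) = Mul(-4, Mul(Add(Mul(0, G), 6), 1)) = Mul(-4, Mul(Add(0, 6), 1)) = Mul(-4, Mul(6, 1)) = Mul(-4, 6) = -24)
Function('f')(X) = Mul(-24, X)
N = -30000 (N = Mul(-3, Pow(Add(Mul(-24, 5), 20), 2)) = Mul(-3, Pow(Add(-120, 20), 2)) = Mul(-3, Pow(-100, 2)) = Mul(-3, 10000) = -30000)
Add(Add(-356, 1207), N) = Add(Add(-356, 1207), -30000) = Add(851, -30000) = -29149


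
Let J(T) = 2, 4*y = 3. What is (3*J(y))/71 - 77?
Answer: -5461/71 ≈ -76.916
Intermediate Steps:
y = ¾ (y = (¼)*3 = ¾ ≈ 0.75000)
(3*J(y))/71 - 77 = (3*2)/71 - 77 = (1/71)*6 - 77 = 6/71 - 77 = -5461/71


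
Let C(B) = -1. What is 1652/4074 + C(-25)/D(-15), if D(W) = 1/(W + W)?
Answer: 8848/291 ≈ 30.405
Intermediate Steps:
D(W) = 1/(2*W)
1652/4074 + C(-25)/D(-15) = 1652/4074 - 1/((½)/(-15)) = 1652*(1/4074) - 1/((½)*(-1/15)) = 118/291 - 1/(-1/30) = 118/291 - 1*(-30) = 118/291 + 30 = 8848/291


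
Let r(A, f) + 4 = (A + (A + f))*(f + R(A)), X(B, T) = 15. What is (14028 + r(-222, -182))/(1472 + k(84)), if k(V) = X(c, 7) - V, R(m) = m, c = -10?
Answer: 266928/1403 ≈ 190.26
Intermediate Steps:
k(V) = 15 - V
r(A, f) = -4 + (A + f)*(f + 2*A) (r(A, f) = -4 + (A + (A + f))*(f + A) = -4 + (f + 2*A)*(A + f) = -4 + (A + f)*(f + 2*A))
(14028 + r(-222, -182))/(1472 + k(84)) = (14028 + (-4 + (-182)² + 2*(-222)² + 3*(-222)*(-182)))/(1472 + (15 - 1*84)) = (14028 + (-4 + 33124 + 2*49284 + 121212))/(1472 + (15 - 84)) = (14028 + (-4 + 33124 + 98568 + 121212))/(1472 - 69) = (14028 + 252900)/1403 = 266928*(1/1403) = 266928/1403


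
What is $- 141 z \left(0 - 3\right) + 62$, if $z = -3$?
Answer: $-1207$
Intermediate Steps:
$- 141 z \left(0 - 3\right) + 62 = - 141 \left(- 3 \left(0 - 3\right)\right) + 62 = - 141 \left(\left(-3\right) \left(-3\right)\right) + 62 = \left(-141\right) 9 + 62 = -1269 + 62 = -1207$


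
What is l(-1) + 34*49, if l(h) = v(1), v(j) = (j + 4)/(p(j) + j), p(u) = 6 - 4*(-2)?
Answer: 4999/3 ≈ 1666.3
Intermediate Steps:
p(u) = 14 (p(u) = 6 + 8 = 14)
v(j) = (4 + j)/(14 + j) (v(j) = (j + 4)/(14 + j) = (4 + j)/(14 + j))
l(h) = ⅓ (l(h) = (4 + 1)/(14 + 1) = 5/15 = (1/15)*5 = ⅓)
l(-1) + 34*49 = ⅓ + 34*49 = ⅓ + 1666 = 4999/3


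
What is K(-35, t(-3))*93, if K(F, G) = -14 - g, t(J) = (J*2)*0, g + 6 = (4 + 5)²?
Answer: -8277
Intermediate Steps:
g = 75 (g = -6 + (4 + 5)² = -6 + 9² = -6 + 81 = 75)
t(J) = 0 (t(J) = (2*J)*0 = 0)
K(F, G) = -89 (K(F, G) = -14 - 1*75 = -14 - 75 = -89)
K(-35, t(-3))*93 = -89*93 = -8277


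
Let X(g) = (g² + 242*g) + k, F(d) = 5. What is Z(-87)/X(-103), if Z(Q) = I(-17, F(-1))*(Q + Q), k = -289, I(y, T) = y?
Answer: -1479/7303 ≈ -0.20252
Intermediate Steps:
Z(Q) = -34*Q (Z(Q) = -17*(Q + Q) = -34*Q)
X(g) = -289 + g² + 242*g (X(g) = (g² + 242*g) - 289 = -289 + g² + 242*g)
Z(-87)/X(-103) = (-34*(-87))/(-289 + (-103)² + 242*(-103)) = 2958/(-289 + 10609 - 24926) = 2958/(-14606) = 2958*(-1/14606) = -1479/7303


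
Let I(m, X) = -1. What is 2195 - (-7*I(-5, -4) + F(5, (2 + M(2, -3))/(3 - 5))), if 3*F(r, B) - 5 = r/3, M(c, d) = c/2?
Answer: 19672/9 ≈ 2185.8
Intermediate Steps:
M(c, d) = c/2 (M(c, d) = c*(½) = c/2)
F(r, B) = 5/3 + r/9 (F(r, B) = 5/3 + (r/3)/3 = 5/3 + r/9)
2195 - (-7*I(-5, -4) + F(5, (2 + M(2, -3))/(3 - 5))) = 2195 - (-7*(-1) + (5/3 + (⅑)*5)) = 2195 - (7 + (5/3 + 5/9)) = 2195 - (7 + 20/9) = 2195 - 1*83/9 = 2195 - 83/9 = 19672/9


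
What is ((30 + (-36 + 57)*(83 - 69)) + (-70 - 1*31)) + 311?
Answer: 534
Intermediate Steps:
((30 + (-36 + 57)*(83 - 69)) + (-70 - 1*31)) + 311 = ((30 + 21*14) + (-70 - 31)) + 311 = ((30 + 294) - 101) + 311 = (324 - 101) + 311 = 223 + 311 = 534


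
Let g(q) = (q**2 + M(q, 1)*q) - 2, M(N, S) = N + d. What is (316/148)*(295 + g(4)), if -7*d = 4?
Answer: 178461/259 ≈ 689.04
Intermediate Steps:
d = -4/7 (d = -1/7*4 = -4/7 ≈ -0.57143)
M(N, S) = -4/7 + N (M(N, S) = N - 4/7 = -4/7 + N)
g(q) = -2 + q**2 + q*(-4/7 + q) (g(q) = (q**2 + (-4/7 + q)*q) - 2 = (q**2 + q*(-4/7 + q)) - 2 = -2 + q**2 + q*(-4/7 + q))
(316/148)*(295 + g(4)) = (316/148)*(295 + (-2 + 2*4**2 - 4/7*4)) = (316*(1/148))*(295 + (-2 + 2*16 - 16/7)) = 79*(295 + (-2 + 32 - 16/7))/37 = 79*(295 + 194/7)/37 = (79/37)*(2259/7) = 178461/259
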